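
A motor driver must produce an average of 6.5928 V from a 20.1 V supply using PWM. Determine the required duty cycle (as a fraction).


D = V_avg/V_supply = 6.5928/20.1 = 0.3280

0.3280


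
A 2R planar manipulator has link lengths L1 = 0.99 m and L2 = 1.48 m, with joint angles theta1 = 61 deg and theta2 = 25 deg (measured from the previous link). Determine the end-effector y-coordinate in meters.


y = L1*sin(th1) + L2*sin(th1+th2) = 0.99*sin(61 deg) + 1.48*sin(86 deg) = 2.3423

2.3423 m


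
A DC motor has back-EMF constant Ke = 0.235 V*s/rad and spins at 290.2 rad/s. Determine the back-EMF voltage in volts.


V_emf = Ke * omega = 0.235*290.2 = 68.1970

68.1970 V


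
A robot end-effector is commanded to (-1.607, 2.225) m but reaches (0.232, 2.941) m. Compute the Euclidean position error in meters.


dx = 0.232 - (-1.607) = 1.8390, dy = 2.941 - (2.225) = 0.7160
err = sqrt(3.381921 + 0.512656) = 1.9735

1.9735 m


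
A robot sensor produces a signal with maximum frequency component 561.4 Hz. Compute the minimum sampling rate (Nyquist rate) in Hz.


f_s,min = 2*f_max = 2*561.4 = 1122.8000

1122.8000 Hz


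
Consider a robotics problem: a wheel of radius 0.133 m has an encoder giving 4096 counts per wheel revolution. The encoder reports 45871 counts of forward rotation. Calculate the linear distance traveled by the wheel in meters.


revs = 45871/4096 = 11.198975
d = revs * 2*pi*r = 11.198975 * 2*pi*0.133 = 9.3586

9.3586 m


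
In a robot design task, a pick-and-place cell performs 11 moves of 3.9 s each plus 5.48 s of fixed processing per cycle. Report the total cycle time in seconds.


T = 11*3.9 + 5.48 = 48.3800

48.3800 s


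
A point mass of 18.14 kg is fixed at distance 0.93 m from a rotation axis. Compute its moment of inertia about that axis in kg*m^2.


I = m*r^2 = 18.14*0.93^2 = 15.6893

15.6893 kg*m^2


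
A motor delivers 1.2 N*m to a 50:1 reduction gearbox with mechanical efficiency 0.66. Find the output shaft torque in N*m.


tau_out = tau_in * N * eta = 1.2 * 50 * 0.66 = 39.6000

39.6000 N*m


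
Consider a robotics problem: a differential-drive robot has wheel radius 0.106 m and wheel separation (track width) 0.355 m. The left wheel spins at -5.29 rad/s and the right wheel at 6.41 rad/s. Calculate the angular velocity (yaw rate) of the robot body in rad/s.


omega = r*(wR - wL)/L = 0.106*(6.41 - (-5.29))/0.355 = 3.4935

3.4935 rad/s


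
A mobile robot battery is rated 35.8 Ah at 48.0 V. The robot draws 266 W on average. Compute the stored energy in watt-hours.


E = capacity * V = 35.8*48.0 = 1718.4000

1718.4000 Wh


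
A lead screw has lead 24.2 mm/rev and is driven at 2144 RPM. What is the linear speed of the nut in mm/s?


v = lead * (RPM/60) = 24.2*2144/60 = 864.7467

864.7467 mm/s


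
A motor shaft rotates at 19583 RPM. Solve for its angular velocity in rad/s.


omega = 19583 * 2*pi/60 = 2050.7270

2050.7270 rad/s


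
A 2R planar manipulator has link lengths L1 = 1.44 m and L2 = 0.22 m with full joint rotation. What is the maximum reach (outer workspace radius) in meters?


r_max = L1 + L2 = 1.44 + 0.22 = 1.6600

1.6600 m


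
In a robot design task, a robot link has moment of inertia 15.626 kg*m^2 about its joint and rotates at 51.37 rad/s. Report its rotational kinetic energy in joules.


KE = (1/2)*I*omega^2 = 0.5*15.626*51.37^2 = 20617.5452

20617.5452 J


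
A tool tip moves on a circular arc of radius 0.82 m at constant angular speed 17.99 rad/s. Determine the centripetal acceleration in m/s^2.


a_c = omega^2 * r = 17.99^2 * 0.82 = 265.3849

265.3849 m/s^2


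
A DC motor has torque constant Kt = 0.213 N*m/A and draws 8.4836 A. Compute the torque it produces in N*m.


tau = Kt * I = 0.213*8.4836 = 1.8070

1.8070 N*m


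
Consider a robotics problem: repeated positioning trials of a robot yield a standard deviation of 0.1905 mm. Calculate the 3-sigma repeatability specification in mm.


repeatability = 3*sigma = 3*0.1905 = 0.5715

0.5715 mm


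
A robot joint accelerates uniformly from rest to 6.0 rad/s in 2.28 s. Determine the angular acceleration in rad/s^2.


alpha = delta_omega / t = 6.0 / 2.28 = 2.6316

2.6316 rad/s^2


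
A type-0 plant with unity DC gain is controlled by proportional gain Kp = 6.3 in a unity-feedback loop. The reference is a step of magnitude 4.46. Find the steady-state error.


e_ss = R/(1 + Kp) = 4.46/(1 + 6.3) = 4.46/7.3000 = 0.6110

0.6110


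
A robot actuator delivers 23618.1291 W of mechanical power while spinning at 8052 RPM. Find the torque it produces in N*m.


omega = 8052 * 2*pi/60 = 843.203468 rad/s
tau = P / omega = 23618.1291 / 843.203468 = 28.0100

28.0100 N*m


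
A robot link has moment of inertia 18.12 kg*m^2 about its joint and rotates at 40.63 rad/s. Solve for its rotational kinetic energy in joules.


KE = (1/2)*I*omega^2 = 0.5*18.12*40.63^2 = 14956.2199

14956.2199 J


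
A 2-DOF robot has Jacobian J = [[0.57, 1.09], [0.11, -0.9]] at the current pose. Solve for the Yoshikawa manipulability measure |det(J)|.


det(J) = 0.57*-0.9 - (1.09)*(0.11) = -0.6329
|det(J)| = 0.6329

0.6329


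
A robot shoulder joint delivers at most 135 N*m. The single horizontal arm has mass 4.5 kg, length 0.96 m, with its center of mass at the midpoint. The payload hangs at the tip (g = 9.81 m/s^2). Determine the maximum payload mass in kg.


tau_arm = m_arm*g*(L/2) = 4.5*9.81*0.96/2 = 21.1896 N*m
tau_payload = tau_max - tau_arm = 135 - 21.1896 = 113.8104
m_payload = tau_payload / (g*L) = 113.8104 / (9.81*0.96) = 12.0849

12.0849 kg


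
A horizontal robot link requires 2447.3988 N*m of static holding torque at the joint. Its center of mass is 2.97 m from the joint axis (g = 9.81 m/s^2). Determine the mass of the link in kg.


m = tau / (g*L) = 2447.3988 / (9.81 * 2.97) = 84.0000

84.0000 kg


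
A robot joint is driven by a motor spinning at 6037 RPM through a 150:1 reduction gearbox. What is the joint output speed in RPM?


omega_joint = omega_motor / N = 6037 / 150 = 40.2467

40.2467 RPM


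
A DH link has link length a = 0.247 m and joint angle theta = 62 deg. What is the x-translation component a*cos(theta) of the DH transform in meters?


a*cos(theta) = 0.247*cos(62 deg) = 0.1160

0.1160 m


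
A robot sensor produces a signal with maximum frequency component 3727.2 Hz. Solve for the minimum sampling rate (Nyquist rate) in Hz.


f_s,min = 2*f_max = 2*3727.2 = 7454.4000

7454.4000 Hz


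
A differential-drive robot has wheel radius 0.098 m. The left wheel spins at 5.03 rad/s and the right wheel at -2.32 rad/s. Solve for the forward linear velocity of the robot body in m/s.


v = r*(wR + wL)/2 = 0.098*(-2.32 + 5.03)/2 = 0.1328

0.1328 m/s


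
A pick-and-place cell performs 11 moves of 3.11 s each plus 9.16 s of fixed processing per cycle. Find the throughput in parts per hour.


T_cycle = 11*3.11 + 9.16 = 43.3700 s
rate = 3600/T = 83.0067

83.0067 parts/hour


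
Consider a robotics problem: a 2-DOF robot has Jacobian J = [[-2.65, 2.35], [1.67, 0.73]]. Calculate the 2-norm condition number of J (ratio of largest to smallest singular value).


JJ^T eigenvalues: trace(JJ^T) = 15.8668, det(JJ^T) = det(J)^2 = 34.32788100
s_max^2 = (15.8668 + sqrt(114.44381824))/2 = 13.28232088
s_min^2 = (15.8668 - sqrt(114.44381824))/2 = 2.58447912
kappa = s_max/s_min = sqrt(13.28232088/2.58447912) = 2.2670

2.2670


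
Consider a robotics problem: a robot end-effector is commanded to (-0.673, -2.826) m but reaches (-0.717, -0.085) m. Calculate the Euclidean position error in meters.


dx = -0.717 - (-0.673) = -0.0440, dy = -0.085 - (-2.826) = 2.7410
err = sqrt(0.001936 + 7.513081) = 2.7414

2.7414 m


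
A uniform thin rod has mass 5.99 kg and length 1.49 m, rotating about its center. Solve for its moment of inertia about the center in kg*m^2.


I = (1/12)*m*L^2 = (1/12)*5.99*1.49^2 = 1.1082

1.1082 kg*m^2


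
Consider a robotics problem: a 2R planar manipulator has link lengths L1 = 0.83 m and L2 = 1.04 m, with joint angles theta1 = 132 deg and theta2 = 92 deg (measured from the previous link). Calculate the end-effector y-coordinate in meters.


y = L1*sin(th1) + L2*sin(th1+th2) = 0.83*sin(132 deg) + 1.04*sin(224 deg) = -0.1056

-0.1056 m


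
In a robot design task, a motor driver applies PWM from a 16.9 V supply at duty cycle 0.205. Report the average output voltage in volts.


V_avg = V_supply * D = 16.9*0.205 = 3.4645

3.4645 V


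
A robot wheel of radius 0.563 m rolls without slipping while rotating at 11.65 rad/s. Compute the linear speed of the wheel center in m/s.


v = omega * r = 11.65 * 0.563 = 6.5589

6.5589 m/s


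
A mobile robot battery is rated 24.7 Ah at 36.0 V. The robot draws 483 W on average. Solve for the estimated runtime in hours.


E = 24.7*36.0 = 889.2000 Wh
t = E/P = 889.2000/483 = 1.8410

1.8410 hours


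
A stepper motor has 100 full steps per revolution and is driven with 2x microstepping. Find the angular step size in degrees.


step = 360/(100*2) = 360/200 = 1.8000

1.8000 degrees


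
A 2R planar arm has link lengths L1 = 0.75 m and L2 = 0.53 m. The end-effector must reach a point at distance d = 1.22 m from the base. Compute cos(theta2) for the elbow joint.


cos(th2) = (d^2 - L1^2 - L2^2)/(2*L1*L2) = (1.22^2 - 0.75^2 - 0.53^2)/(2*0.75*0.53) = 0.8113

0.8113


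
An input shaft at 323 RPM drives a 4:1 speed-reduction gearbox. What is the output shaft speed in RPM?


omega_out = omega_in / N = 323 / 4 = 80.7500

80.7500 RPM


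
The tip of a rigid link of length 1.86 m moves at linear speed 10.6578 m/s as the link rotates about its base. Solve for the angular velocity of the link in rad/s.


omega = v / L = 10.6578 / 1.86 = 5.7300

5.7300 rad/s


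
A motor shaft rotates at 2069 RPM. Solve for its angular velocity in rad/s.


omega = 2069 * 2*pi/60 = 216.6652

216.6652 rad/s


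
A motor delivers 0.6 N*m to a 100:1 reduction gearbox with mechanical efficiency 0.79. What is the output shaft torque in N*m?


tau_out = tau_in * N * eta = 0.6 * 100 * 0.79 = 47.4000

47.4000 N*m


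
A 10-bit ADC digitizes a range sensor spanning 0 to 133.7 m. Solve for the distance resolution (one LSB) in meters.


res = range / 2^n = 133.7/2^10 = 133.7/1024 = 0.1306

0.1306 m


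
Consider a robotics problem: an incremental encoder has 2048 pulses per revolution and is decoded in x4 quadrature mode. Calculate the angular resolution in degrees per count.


resolution = 360 / (PPR * 4) = 360 / 8192 = 0.0439

0.0439 degrees


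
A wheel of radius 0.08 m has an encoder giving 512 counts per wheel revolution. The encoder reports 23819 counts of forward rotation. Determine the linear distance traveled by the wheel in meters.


revs = 23819/512 = 46.521484
d = revs * 2*pi*r = 46.521484 * 2*pi*0.08 = 23.3842

23.3842 m


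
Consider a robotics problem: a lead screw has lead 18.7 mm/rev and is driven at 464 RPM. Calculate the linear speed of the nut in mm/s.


v = lead * (RPM/60) = 18.7*464/60 = 144.6133

144.6133 mm/s


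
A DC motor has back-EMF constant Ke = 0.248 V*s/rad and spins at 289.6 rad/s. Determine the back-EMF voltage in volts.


V_emf = Ke * omega = 0.248*289.6 = 71.8208

71.8208 V


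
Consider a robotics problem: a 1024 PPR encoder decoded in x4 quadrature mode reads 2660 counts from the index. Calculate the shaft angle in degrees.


angle = counts * 360 / (PPR*4) = 2660 * 360 / 4096 = 233.7891

233.7891 degrees


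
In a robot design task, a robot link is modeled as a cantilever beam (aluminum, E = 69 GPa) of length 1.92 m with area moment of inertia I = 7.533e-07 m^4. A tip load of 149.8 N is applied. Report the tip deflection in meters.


delta = F*L^3/(3*E*I) = 149.8*1.92^3/(3*6.900e+10*7.533e-07)
      = 1060.2676224/155933.1 = 0.0068

0.0068 m


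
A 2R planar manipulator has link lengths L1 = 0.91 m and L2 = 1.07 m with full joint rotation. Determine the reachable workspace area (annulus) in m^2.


r_max = L1 + L2 = 1.9800, r_min = |L1 - L2| = 0.1600
A = pi*(r_max^2 - r_min^2) = pi*(3.9204 - 0.0256) = 12.2359

12.2359 m^2


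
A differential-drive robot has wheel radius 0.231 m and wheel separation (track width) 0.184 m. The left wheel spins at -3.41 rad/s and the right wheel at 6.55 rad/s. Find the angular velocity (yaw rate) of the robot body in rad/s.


omega = r*(wR - wL)/L = 0.231*(6.55 - (-3.41))/0.184 = 12.5041

12.5041 rad/s


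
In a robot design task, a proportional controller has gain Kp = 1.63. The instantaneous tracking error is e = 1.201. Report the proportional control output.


u_P = Kp * e = 1.63 * 1.201 = 1.9576

1.9576


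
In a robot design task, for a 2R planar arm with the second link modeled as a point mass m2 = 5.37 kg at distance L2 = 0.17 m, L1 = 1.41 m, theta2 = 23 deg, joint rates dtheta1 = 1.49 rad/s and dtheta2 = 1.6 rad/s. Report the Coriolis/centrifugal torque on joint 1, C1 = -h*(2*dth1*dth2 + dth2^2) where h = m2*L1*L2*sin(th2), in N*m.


h = m2*L1*L2*sin(th2) = 5.37*1.41*0.17*sin(23 deg) = 0.502945
C1 = -h*(2*1.49*1.6 + 1.6^2) = -0.502945*7.3280 = -3.6856

-3.6856 N*m


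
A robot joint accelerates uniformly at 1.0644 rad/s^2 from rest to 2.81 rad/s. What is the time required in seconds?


t = delta_omega / alpha = 2.81 / 1.0644 = 2.6400

2.6400 s


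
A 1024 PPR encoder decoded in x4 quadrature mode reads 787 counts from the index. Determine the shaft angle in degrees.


angle = counts * 360 / (PPR*4) = 787 * 360 / 4096 = 69.1699

69.1699 degrees


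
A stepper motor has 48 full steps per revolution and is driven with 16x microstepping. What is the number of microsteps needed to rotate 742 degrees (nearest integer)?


step_size = 360/(48*16) = 360/768 = 0.468750 deg
n = 742/(360/768) = 742*768/360 = 1582.9333 -> 1583

1583 steps


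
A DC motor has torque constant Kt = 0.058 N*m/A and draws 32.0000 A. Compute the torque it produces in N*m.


tau = Kt * I = 0.058*32.0000 = 1.8560

1.8560 N*m


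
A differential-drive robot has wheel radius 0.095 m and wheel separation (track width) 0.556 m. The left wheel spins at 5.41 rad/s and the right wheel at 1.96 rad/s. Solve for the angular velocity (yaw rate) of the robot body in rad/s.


omega = r*(wR - wL)/L = 0.095*(1.96 - (5.41))/0.556 = -0.5895

-0.5895 rad/s


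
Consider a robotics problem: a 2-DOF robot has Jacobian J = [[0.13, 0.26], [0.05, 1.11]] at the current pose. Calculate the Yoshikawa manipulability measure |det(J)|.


det(J) = 0.13*1.11 - (0.26)*(0.05) = 0.1313
|det(J)| = 0.1313

0.1313


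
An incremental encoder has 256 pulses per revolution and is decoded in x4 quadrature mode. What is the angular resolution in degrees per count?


resolution = 360 / (PPR * 4) = 360 / 1024 = 0.3516

0.3516 degrees


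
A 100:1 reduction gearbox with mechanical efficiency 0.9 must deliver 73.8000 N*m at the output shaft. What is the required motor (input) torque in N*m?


tau_in = tau_out / (N * eta) = 73.8000 / (100 * 0.9) = 0.8200

0.8200 N*m


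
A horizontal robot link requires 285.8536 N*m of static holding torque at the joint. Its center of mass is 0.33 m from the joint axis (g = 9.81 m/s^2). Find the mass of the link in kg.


m = tau / (g*L) = 285.8536 / (9.81 * 0.33) = 88.3000

88.3000 kg


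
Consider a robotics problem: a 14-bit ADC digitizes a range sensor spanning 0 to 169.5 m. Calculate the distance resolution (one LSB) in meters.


res = range / 2^n = 169.5/2^14 = 169.5/16384 = 0.0103

0.0103 m


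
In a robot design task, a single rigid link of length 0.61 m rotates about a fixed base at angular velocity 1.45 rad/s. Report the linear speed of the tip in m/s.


v = L*omega = 0.61 * 1.45 = 0.8845

0.8845 m/s


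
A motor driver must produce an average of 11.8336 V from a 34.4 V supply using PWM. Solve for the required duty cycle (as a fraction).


D = V_avg/V_supply = 11.8336/34.4 = 0.3440

0.3440


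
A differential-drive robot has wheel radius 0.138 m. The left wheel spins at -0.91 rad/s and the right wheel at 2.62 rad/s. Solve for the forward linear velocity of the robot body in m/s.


v = r*(wR + wL)/2 = 0.138*(2.62 + -0.91)/2 = 0.1180

0.1180 m/s


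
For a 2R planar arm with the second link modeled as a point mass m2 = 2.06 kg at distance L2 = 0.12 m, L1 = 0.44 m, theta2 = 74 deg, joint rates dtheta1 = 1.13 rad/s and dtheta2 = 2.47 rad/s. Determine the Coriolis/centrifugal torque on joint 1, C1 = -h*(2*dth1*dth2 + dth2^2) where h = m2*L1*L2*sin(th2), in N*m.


h = m2*L1*L2*sin(th2) = 2.06*0.44*0.12*sin(74 deg) = 0.104555
C1 = -h*(2*1.13*2.47 + 2.47^2) = -0.104555*11.6831 = -1.2215

-1.2215 N*m


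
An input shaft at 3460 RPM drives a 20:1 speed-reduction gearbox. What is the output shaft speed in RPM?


omega_out = omega_in / N = 3460 / 20 = 173.0000

173.0000 RPM


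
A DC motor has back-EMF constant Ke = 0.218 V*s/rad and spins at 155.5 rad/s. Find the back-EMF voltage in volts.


V_emf = Ke * omega = 0.218*155.5 = 33.8990

33.8990 V


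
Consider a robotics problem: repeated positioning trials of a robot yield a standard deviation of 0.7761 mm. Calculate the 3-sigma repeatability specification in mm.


repeatability = 3*sigma = 3*0.7761 = 2.3283

2.3283 mm


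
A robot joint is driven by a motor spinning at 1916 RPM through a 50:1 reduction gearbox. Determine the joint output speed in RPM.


omega_joint = omega_motor / N = 1916 / 50 = 38.3200

38.3200 RPM


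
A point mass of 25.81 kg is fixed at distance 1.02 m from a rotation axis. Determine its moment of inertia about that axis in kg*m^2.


I = m*r^2 = 25.81*1.02^2 = 26.8527

26.8527 kg*m^2


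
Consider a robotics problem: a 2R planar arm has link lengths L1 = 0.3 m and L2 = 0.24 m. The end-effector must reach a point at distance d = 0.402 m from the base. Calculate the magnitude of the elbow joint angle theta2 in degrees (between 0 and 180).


cos(th2) = (d^2 - L1^2 - L2^2)/(2*L1*L2) = (0.402^2 - 0.3^2 - 0.24^2)/(2*0.3*0.24) = 0.09725000
th2 = acos(0.09725000) = 84.4192 deg

84.4192 degrees


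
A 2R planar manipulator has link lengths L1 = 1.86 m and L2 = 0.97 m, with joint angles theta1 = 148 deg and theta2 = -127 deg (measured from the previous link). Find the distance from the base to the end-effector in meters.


x = L1*cos(th1) + L2*cos(th1+th2) = -0.671796
y = L1*sin(th1) + L2*sin(th1+th2) = 1.333267
d = sqrt(x^2 + y^2) = sqrt(0.451310 + 1.777601) = 1.4930

1.4930 m


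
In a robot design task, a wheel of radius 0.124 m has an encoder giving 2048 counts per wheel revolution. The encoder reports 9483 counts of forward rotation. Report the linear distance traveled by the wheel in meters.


revs = 9483/2048 = 4.630371
d = revs * 2*pi*r = 4.630371 * 2*pi*0.124 = 3.6076

3.6076 m


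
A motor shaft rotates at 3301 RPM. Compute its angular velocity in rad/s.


omega = 3301 * 2*pi/60 = 345.6799

345.6799 rad/s


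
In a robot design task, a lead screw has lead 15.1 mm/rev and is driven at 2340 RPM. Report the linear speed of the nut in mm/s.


v = lead * (RPM/60) = 15.1*2340/60 = 588.9000

588.9000 mm/s


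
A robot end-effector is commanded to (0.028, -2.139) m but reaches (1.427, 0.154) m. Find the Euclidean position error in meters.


dx = 1.427 - (0.028) = 1.3990, dy = 0.154 - (-2.139) = 2.2930
err = sqrt(1.957201 + 5.257849) = 2.6861

2.6861 m


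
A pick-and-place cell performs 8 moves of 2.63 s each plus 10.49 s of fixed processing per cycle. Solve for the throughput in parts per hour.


T_cycle = 8*2.63 + 10.49 = 31.5300 s
rate = 3600/T = 114.1770

114.1770 parts/hour


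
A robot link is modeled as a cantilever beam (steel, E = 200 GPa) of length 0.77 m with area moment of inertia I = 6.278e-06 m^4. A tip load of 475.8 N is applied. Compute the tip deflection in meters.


delta = F*L^3/(3*E*I) = 475.8*0.77^3/(3*2.000e+11*6.278e-06)
      = 217.2184014/3766800 = 5.7667e-05

5.7667e-05 m


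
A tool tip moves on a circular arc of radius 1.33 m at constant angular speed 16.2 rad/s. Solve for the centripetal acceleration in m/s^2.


a_c = omega^2 * r = 16.2^2 * 1.33 = 349.0452

349.0452 m/s^2


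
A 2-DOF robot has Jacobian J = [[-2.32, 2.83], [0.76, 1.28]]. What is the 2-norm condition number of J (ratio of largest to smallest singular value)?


JJ^T eigenvalues: trace(JJ^T) = 15.6073, det(JJ^T) = det(J)^2 = 26.21849616
s_max^2 = (15.6073 + sqrt(138.71382865))/2 = 13.69249175
s_min^2 = (15.6073 - sqrt(138.71382865))/2 = 1.91480825
kappa = s_max/s_min = sqrt(13.69249175/1.91480825) = 2.6741

2.6741


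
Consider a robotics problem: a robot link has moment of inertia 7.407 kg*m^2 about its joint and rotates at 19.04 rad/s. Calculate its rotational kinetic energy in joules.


KE = (1/2)*I*omega^2 = 0.5*7.407*19.04^2 = 1342.5987

1342.5987 J


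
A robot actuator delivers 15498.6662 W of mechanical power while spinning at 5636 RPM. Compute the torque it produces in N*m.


omega = 5636 * 2*pi/60 = 590.200540 rad/s
tau = P / omega = 15498.6662 / 590.200540 = 26.2600

26.2600 N*m


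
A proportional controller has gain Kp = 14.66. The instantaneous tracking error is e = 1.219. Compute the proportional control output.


u_P = Kp * e = 14.66 * 1.219 = 17.8705

17.8705


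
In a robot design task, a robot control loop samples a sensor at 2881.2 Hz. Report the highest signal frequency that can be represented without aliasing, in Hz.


f_max = f_s/2 = 2881.2/2 = 1440.6000

1440.6000 Hz


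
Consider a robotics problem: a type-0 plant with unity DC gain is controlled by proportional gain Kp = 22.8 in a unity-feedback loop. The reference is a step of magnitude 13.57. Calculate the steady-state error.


e_ss = R/(1 + Kp) = 13.57/(1 + 22.8) = 13.57/23.8000 = 0.5702

0.5702


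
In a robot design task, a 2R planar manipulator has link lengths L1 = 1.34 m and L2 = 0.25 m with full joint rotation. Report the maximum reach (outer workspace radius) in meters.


r_max = L1 + L2 = 1.34 + 0.25 = 1.5900

1.5900 m


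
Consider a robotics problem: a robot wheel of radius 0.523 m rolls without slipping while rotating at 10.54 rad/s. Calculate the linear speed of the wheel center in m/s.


v = omega * r = 10.54 * 0.523 = 5.5124

5.5124 m/s


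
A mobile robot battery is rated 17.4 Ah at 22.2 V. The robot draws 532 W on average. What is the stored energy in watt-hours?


E = capacity * V = 17.4*22.2 = 386.2800

386.2800 Wh


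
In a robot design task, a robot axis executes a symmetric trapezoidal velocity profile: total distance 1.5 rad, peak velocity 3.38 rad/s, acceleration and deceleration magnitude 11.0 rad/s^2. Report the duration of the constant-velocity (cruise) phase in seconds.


t_acc = v/a = 0.307273 s, d_acc = v^2/(2a) = 0.519291 rad each
d_cruise = 1.5 - 2*0.519291 = 0.461418 rad
t_cruise = d_cruise/v = 0.461418/3.38 = 0.1365

0.1365 s


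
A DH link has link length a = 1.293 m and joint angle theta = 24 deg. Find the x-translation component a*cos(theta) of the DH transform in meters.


a*cos(theta) = 1.293*cos(24 deg) = 1.1812

1.1812 m


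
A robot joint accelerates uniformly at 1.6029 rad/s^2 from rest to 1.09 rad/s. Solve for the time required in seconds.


t = delta_omega / alpha = 1.09 / 1.6029 = 0.6800

0.6800 s


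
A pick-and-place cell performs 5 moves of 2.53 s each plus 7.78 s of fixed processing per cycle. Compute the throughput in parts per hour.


T_cycle = 5*2.53 + 7.78 = 20.4300 s
rate = 3600/T = 176.2115

176.2115 parts/hour


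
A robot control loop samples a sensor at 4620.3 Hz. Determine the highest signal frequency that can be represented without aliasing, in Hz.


f_max = f_s/2 = 4620.3/2 = 2310.1500

2310.1500 Hz


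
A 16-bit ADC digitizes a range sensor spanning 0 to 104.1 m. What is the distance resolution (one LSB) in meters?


res = range / 2^n = 104.1/2^16 = 104.1/65536 = 0.0016

0.0016 m


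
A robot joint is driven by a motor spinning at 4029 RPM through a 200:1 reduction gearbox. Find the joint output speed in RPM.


omega_joint = omega_motor / N = 4029 / 200 = 20.1450

20.1450 RPM


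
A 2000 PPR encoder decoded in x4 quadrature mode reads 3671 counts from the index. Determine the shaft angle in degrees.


angle = counts * 360 / (PPR*4) = 3671 * 360 / 8000 = 165.1950

165.1950 degrees


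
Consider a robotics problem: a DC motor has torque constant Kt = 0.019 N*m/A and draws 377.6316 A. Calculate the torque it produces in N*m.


tau = Kt * I = 0.019*377.6316 = 7.1750

7.1750 N*m


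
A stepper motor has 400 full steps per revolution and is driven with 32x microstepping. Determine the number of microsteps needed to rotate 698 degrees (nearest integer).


step_size = 360/(400*32) = 360/12800 = 0.028125 deg
n = 698/(360/12800) = 698*12800/360 = 24817.7778 -> 24818

24818 steps


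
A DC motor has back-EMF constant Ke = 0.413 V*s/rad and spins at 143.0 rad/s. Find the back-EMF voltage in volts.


V_emf = Ke * omega = 0.413*143.0 = 59.0590

59.0590 V


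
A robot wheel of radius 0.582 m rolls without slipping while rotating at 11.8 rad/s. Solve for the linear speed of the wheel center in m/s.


v = omega * r = 11.8 * 0.582 = 6.8676

6.8676 m/s


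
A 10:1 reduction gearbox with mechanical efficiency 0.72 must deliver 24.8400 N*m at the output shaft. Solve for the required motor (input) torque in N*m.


tau_in = tau_out / (N * eta) = 24.8400 / (10 * 0.72) = 3.4500

3.4500 N*m


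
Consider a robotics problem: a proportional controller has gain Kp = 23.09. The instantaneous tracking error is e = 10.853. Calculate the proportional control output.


u_P = Kp * e = 23.09 * 10.853 = 250.5958

250.5958


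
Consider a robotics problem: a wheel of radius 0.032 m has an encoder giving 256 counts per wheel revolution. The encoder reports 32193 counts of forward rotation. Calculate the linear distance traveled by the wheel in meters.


revs = 32193/256 = 125.753906
d = revs * 2*pi*r = 125.753906 * 2*pi*0.032 = 25.2843

25.2843 m


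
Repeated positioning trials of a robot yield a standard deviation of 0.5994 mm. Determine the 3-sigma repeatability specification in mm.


repeatability = 3*sigma = 3*0.5994 = 1.7982

1.7982 mm


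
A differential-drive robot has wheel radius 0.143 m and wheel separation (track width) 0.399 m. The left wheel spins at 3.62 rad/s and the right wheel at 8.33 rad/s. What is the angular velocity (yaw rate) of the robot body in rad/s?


omega = r*(wR - wL)/L = 0.143*(8.33 - (3.62))/0.399 = 1.6880

1.6880 rad/s


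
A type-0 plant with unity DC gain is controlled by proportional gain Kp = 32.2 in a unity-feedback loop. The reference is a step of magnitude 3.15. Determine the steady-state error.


e_ss = R/(1 + Kp) = 3.15/(1 + 32.2) = 3.15/33.2000 = 0.0949

0.0949


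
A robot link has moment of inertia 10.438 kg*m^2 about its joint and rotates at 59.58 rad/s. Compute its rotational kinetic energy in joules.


KE = (1/2)*I*omega^2 = 0.5*10.438*59.58^2 = 18526.2830

18526.2830 J


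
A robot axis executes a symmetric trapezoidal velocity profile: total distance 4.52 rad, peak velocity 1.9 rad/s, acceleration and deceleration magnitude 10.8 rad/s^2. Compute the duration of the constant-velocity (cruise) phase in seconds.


t_acc = v/a = 0.175926 s, d_acc = v^2/(2a) = 0.167130 rad each
d_cruise = 4.52 - 2*0.167130 = 4.185740 rad
t_cruise = d_cruise/v = 4.185740/1.9 = 2.2030

2.2030 s


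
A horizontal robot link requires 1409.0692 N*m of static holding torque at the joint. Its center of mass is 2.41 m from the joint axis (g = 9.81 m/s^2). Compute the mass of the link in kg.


m = tau / (g*L) = 1409.0692 / (9.81 * 2.41) = 59.6000

59.6000 kg


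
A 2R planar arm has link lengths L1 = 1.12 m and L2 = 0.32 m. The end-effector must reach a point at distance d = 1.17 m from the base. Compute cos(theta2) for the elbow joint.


cos(th2) = (d^2 - L1^2 - L2^2)/(2*L1*L2) = (1.17^2 - 1.12^2 - 0.32^2)/(2*1.12*0.32) = 0.0169

0.0169


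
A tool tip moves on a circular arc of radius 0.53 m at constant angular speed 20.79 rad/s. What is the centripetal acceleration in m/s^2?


a_c = omega^2 * r = 20.79^2 * 0.53 = 229.0788

229.0788 m/s^2


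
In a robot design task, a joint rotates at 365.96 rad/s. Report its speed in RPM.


RPM = 365.96 * 60/(2*pi) = 3494.6606

3494.6606 RPM


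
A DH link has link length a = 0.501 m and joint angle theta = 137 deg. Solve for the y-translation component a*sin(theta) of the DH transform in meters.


a*sin(theta) = 0.501*sin(137 deg) = 0.3417

0.3417 m


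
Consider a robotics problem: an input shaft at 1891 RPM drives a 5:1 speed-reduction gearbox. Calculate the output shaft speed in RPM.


omega_out = omega_in / N = 1891 / 5 = 378.2000

378.2000 RPM


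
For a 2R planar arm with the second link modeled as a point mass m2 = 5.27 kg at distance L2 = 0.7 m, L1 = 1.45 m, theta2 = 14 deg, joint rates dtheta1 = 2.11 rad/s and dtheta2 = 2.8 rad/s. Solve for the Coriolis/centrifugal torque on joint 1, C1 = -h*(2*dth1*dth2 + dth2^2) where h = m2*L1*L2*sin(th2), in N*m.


h = m2*L1*L2*sin(th2) = 5.27*1.45*0.7*sin(14 deg) = 1.294052
C1 = -h*(2*2.11*2.8 + 2.8^2) = -1.294052*19.6560 = -25.4359

-25.4359 N*m


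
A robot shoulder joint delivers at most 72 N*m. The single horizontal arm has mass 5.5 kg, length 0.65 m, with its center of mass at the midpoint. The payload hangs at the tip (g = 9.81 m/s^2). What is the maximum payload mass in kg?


tau_arm = m_arm*g*(L/2) = 5.5*9.81*0.65/2 = 17.5354 N*m
tau_payload = tau_max - tau_arm = 72 - 17.5354 = 54.4646
m_payload = tau_payload / (g*L) = 54.4646 / (9.81*0.65) = 8.5415

8.5415 kg


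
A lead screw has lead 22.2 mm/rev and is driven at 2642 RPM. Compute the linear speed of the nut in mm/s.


v = lead * (RPM/60) = 22.2*2642/60 = 977.5400

977.5400 mm/s


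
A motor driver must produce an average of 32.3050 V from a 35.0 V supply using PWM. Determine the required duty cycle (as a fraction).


D = V_avg/V_supply = 32.3050/35.0 = 0.9230

0.9230


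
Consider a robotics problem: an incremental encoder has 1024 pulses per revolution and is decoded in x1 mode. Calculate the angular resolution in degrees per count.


resolution = 360 / (PPR * 1) = 360 / 1024 = 0.3516

0.3516 degrees


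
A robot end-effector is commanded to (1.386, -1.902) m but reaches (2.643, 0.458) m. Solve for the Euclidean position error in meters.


dx = 2.643 - (1.386) = 1.2570, dy = 0.458 - (-1.902) = 2.3600
err = sqrt(1.580049 + 5.569600) = 2.6739

2.6739 m


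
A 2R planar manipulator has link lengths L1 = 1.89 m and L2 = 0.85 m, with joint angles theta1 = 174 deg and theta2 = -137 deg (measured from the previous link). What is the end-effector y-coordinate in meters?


y = L1*sin(th1) + L2*sin(th1+th2) = 1.89*sin(174 deg) + 0.85*sin(37 deg) = 0.7091

0.7091 m


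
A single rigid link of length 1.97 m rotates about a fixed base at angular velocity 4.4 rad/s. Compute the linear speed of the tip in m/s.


v = L*omega = 1.97 * 4.4 = 8.6680

8.6680 m/s


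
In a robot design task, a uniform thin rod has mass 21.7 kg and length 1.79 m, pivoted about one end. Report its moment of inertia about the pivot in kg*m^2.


I = (1/3)*m*L^2 = (1/3)*21.7*1.79^2 = 23.1763

23.1763 kg*m^2


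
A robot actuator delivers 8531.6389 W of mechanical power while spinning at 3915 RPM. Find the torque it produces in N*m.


omega = 3915 * 2*pi/60 = 409.977841 rad/s
tau = P / omega = 8531.6389 / 409.977841 = 20.8100

20.8100 N*m


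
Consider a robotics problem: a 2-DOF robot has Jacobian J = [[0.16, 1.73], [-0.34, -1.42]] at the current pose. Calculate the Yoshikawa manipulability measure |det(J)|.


det(J) = 0.16*-1.42 - (1.73)*(-0.34) = 0.3610
|det(J)| = 0.3610

0.3610


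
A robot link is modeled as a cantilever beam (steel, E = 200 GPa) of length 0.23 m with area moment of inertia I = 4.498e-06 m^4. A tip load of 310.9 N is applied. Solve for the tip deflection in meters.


delta = F*L^3/(3*E*I) = 310.9*0.23^3/(3*2.000e+11*4.498e-06)
      = 3.7827203/2698800 = 1.4016e-06

1.4016e-06 m


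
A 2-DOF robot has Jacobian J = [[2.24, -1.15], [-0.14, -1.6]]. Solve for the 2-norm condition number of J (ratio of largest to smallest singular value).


JJ^T eigenvalues: trace(JJ^T) = 8.9197, det(JJ^T) = det(J)^2 = 14.02502500
s_max^2 = (8.9197 + sqrt(23.46094809))/2 = 6.88167514
s_min^2 = (8.9197 - sqrt(23.46094809))/2 = 2.03802486
kappa = s_max/s_min = sqrt(6.88167514/2.03802486) = 1.8376

1.8376


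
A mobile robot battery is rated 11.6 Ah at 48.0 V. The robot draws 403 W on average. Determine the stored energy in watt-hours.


E = capacity * V = 11.6*48.0 = 556.8000

556.8000 Wh


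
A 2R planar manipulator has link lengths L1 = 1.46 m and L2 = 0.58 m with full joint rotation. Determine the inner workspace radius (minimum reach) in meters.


r_min = |L1 - L2| = |1.46 - 0.58| = 0.8800

0.8800 m


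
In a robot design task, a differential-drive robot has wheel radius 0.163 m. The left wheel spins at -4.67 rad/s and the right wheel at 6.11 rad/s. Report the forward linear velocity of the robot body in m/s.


v = r*(wR + wL)/2 = 0.163*(6.11 + -4.67)/2 = 0.1174

0.1174 m/s


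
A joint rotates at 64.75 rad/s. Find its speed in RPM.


RPM = 64.75 * 60/(2*pi) = 618.3170

618.3170 RPM


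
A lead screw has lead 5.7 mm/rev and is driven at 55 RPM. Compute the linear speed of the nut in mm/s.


v = lead * (RPM/60) = 5.7*55/60 = 5.2250

5.2250 mm/s


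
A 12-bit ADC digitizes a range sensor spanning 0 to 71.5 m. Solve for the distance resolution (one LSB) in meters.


res = range / 2^n = 71.5/2^12 = 71.5/4096 = 0.0175

0.0175 m


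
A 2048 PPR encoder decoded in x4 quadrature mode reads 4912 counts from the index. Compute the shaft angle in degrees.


angle = counts * 360 / (PPR*4) = 4912 * 360 / 8192 = 215.8594

215.8594 degrees


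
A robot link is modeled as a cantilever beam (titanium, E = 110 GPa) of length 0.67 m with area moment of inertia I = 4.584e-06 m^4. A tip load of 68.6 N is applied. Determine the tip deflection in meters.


delta = F*L^3/(3*E*I) = 68.6*0.67^3/(3*1.100e+11*4.584e-06)
      = 20.6323418/1512720 = 1.3639e-05

1.3639e-05 m


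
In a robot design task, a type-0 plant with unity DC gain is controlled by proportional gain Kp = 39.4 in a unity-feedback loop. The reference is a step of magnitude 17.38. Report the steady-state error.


e_ss = R/(1 + Kp) = 17.38/(1 + 39.4) = 17.38/40.4000 = 0.4302

0.4302


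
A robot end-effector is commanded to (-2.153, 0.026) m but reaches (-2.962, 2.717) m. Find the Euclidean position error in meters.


dx = -2.962 - (-2.153) = -0.8090, dy = 2.717 - (0.026) = 2.6910
err = sqrt(0.654481 + 7.241481) = 2.8100

2.8100 m


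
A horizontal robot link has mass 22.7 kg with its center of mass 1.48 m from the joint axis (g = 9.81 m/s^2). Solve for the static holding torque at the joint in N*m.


tau = m*g*L = 22.7 * 9.81 * 1.48 = 329.5768

329.5768 N*m


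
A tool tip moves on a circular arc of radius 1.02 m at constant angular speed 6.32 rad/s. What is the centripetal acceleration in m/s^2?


a_c = omega^2 * r = 6.32^2 * 1.02 = 40.7412

40.7412 m/s^2


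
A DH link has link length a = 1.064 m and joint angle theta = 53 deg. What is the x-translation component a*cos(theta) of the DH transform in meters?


a*cos(theta) = 1.064*cos(53 deg) = 0.6403

0.6403 m


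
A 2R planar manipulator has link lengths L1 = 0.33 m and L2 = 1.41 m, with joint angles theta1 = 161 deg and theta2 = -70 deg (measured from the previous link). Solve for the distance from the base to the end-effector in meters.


x = L1*cos(th1) + L2*cos(th1+th2) = -0.336629
y = L1*sin(th1) + L2*sin(th1+th2) = 1.517223
d = sqrt(x^2 + y^2) = sqrt(0.113319 + 2.301966) = 1.5541

1.5541 m


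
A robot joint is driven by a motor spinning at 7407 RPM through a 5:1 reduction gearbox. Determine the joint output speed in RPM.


omega_joint = omega_motor / N = 7407 / 5 = 1481.4000

1481.4000 RPM


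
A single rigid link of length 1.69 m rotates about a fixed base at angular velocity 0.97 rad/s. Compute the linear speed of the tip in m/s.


v = L*omega = 1.69 * 0.97 = 1.6393

1.6393 m/s


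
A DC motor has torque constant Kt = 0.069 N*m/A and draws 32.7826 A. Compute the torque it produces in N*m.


tau = Kt * I = 0.069*32.7826 = 2.2620

2.2620 N*m


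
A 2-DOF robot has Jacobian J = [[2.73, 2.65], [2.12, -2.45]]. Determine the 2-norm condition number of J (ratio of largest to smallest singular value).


JJ^T eigenvalues: trace(JJ^T) = 24.9723, det(JJ^T) = det(J)^2 = 151.44994225
s_max^2 = (24.9723 + sqrt(17.81599829))/2 = 14.59660009
s_min^2 = (24.9723 - sqrt(17.81599829))/2 = 10.37569991
kappa = s_max/s_min = sqrt(14.59660009/10.37569991) = 1.1861

1.1861


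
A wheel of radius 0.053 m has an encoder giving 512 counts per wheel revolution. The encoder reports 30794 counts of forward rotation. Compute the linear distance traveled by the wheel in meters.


revs = 30794/512 = 60.144531
d = revs * 2*pi*r = 60.144531 * 2*pi*0.053 = 20.0287

20.0287 m


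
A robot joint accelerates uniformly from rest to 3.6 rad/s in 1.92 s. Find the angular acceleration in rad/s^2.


alpha = delta_omega / t = 3.6 / 1.92 = 1.8750

1.8750 rad/s^2


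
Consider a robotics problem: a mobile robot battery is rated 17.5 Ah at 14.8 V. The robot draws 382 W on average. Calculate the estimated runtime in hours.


E = 17.5*14.8 = 259.0000 Wh
t = E/P = 259.0000/382 = 0.6780

0.6780 hours


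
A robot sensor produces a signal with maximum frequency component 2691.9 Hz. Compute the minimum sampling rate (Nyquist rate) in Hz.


f_s,min = 2*f_max = 2*2691.9 = 5383.8000

5383.8000 Hz


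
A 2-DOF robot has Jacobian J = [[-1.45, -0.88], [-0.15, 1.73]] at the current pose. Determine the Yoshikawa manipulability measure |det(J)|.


det(J) = -1.45*1.73 - (-0.88)*(-0.15) = -2.6405
|det(J)| = 2.6405

2.6405


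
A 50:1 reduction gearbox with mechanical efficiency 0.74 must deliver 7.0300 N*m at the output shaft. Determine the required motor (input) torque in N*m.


tau_in = tau_out / (N * eta) = 7.0300 / (50 * 0.74) = 0.1900

0.1900 N*m


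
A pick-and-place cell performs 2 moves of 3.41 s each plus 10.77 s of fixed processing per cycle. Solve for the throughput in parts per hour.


T_cycle = 2*3.41 + 10.77 = 17.5900 s
rate = 3600/T = 204.6617

204.6617 parts/hour


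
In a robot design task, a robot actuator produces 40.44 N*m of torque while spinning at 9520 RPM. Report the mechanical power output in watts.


omega = 9520 * 2*pi/60 = 996.932069 rad/s
P = tau * omega = 40.44 * 996.932069 = 40315.9329

40315.9329 W


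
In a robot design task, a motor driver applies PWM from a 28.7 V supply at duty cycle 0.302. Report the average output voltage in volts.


V_avg = V_supply * D = 28.7*0.302 = 8.6674

8.6674 V


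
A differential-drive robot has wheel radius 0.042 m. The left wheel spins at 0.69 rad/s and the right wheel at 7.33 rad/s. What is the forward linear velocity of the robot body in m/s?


v = r*(wR + wL)/2 = 0.042*(7.33 + 0.69)/2 = 0.1684

0.1684 m/s


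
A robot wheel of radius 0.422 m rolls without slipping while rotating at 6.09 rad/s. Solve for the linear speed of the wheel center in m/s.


v = omega * r = 6.09 * 0.422 = 2.5700

2.5700 m/s


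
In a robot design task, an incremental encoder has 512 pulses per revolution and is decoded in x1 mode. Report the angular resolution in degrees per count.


resolution = 360 / (PPR * 1) = 360 / 512 = 0.7031

0.7031 degrees
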